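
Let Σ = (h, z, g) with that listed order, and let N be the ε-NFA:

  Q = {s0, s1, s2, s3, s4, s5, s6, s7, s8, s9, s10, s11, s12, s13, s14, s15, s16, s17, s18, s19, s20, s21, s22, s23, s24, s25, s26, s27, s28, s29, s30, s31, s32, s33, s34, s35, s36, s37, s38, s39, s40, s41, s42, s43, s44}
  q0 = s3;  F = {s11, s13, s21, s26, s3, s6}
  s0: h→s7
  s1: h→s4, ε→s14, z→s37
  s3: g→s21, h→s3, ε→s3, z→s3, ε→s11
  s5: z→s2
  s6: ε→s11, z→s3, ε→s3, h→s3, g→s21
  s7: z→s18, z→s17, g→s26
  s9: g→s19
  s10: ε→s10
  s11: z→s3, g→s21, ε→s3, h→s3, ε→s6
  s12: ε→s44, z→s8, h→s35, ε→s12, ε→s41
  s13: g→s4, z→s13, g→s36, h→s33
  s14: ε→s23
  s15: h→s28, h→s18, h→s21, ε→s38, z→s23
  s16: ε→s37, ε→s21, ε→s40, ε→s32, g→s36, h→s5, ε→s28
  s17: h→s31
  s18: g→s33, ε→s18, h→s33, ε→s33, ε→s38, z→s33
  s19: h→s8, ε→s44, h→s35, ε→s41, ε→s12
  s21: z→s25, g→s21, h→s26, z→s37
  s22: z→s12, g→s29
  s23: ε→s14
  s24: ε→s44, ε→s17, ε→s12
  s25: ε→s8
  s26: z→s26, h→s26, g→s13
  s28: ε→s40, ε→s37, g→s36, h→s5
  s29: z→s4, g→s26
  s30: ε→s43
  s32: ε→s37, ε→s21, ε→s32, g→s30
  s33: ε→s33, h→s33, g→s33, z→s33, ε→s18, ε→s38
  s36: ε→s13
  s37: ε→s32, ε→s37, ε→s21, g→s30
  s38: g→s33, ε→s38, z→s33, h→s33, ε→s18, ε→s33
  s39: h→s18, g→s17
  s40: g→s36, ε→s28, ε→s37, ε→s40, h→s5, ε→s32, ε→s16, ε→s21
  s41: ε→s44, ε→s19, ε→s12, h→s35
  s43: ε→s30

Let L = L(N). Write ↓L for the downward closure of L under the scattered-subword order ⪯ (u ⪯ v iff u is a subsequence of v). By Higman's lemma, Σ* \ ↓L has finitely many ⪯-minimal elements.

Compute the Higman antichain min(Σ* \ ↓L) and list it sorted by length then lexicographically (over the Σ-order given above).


|Q|=45, |F|=6, |δ|=116 (55 ε).
min D↑ (5 st, q0=0, F={4}): 0:h→0,z→0,g→1 1:h→2,z→1,g→1 2:h→2,z→2,g→3 3:h→4,z→3,g→3 4:h→4,z→4,g→4.
'ghgh': |S_i|=[17, 14, 7, 6, 3] end={s18,s33,s38} ∉↓L; 4/4 single-dels accept.
1 minimals (antichain).

min(Σ*\↓L) = [ghgh].


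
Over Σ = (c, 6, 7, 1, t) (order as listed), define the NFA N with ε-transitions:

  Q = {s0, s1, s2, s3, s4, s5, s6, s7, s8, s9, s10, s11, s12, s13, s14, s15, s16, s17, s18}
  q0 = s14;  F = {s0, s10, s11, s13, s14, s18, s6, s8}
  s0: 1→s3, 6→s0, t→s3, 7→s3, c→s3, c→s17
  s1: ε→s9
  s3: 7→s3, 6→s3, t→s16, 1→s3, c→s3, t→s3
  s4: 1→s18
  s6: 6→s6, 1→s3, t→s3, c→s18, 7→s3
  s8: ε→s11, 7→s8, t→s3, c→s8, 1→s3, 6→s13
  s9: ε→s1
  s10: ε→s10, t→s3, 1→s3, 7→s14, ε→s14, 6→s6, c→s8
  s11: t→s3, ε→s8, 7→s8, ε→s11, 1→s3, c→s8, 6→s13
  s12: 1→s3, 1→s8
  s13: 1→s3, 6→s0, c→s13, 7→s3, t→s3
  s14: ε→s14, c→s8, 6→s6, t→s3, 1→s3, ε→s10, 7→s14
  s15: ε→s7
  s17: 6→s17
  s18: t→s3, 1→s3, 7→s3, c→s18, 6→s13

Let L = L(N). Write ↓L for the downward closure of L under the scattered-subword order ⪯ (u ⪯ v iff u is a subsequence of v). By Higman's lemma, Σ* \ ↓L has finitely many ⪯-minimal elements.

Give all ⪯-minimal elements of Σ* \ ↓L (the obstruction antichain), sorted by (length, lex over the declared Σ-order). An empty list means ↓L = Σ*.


Antichain: [1, t, 67, c66c].

|Q|=19, |F|=8, |δ|=61 (10 ε).
min D↑ (7 st, q0=0, F={3}): 0:c→1,6→2,7→0,1→3,t→3 1:c→1,6→4,7→1,1→3,t→3 2:c→5,6→2,7→3,1→3,t→3 3:c→3,6→3,7→3,1→3,t→3 4:c→4,6→6,7→3,1→3,t→3 5:c→5,6→4,7→3,1→3,t→3 6:c→3,6→6,7→3,1→3,t→3 [Hopcroft].
'1': |S_i|=[11, 2] end={s16,s3} — reject; 1/1 del acc.
't': N↓-sim [11, 2] end={s16,s3} ∉↓L; 1/1 del acc.
'67': |S_i|=[11, 7, 2] end={s16,s3} ∉↓L; 2/2 deletions ∈↓L.
'c66c': |S_i|=[11, 8, 5, 4, 3] end={s16,s17,s3} rej; 4/4 deletions ∈↓L.
4 obstructions.


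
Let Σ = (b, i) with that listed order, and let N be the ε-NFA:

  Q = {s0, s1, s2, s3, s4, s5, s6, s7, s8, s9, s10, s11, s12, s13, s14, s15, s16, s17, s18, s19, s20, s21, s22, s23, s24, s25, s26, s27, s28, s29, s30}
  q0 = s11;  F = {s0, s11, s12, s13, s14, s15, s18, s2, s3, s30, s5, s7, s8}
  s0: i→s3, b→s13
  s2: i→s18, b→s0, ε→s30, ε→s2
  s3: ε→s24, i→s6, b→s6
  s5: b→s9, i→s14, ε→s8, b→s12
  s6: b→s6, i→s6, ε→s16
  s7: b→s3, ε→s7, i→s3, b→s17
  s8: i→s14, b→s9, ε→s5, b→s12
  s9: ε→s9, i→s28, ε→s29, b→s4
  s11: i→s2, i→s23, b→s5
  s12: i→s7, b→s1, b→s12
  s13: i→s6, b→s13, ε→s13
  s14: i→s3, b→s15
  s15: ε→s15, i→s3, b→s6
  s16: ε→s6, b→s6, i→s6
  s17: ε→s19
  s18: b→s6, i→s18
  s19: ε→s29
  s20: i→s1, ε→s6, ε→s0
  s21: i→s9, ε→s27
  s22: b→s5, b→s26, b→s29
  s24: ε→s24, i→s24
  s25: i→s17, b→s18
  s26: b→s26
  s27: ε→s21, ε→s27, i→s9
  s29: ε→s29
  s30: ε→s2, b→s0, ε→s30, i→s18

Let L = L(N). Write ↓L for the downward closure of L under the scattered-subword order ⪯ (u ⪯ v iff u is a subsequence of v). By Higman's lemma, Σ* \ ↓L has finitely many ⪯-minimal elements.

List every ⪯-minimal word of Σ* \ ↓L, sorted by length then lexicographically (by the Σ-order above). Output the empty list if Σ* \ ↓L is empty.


min(Σ*\↓L) = [iib, bibb, biii, ibbi, ibii, bbibi].

|Q|=31, |F|=13, |δ|=70 (23 ε).
min D↑ (12 st, q0=0, F={11}): 0:b→1,i→2 1:b→3,i→4 2:b→5,i→6 3:b→3,i→7 4:b→8,i→9 5:b→10,i→9 6:b→11,i→6 7:b→9,i→9 8:b→11,i→9 9:b→11,i→11 10:b→10,i→11 11:b→11,i→11 (ε-aug+det+¬).
'iib': N↓-sim [24, 17, 5, 2] end={s16,s6} rej; 3/3 single-dels accept.
'bibb': run [24, 19, 11, 8, 2] end={s16,s6} ∉↓L; 4/4 single-dels accept.
'biii': |S_i|=[24, 19, 11, 4, 3] end={s16,s24,s6} — reject; 4/4 deletions ∈↓L.
'ibbi': |S_i|=[24, 17, 10, 3, 2] end={s16,s6} — reject; 4/4 deletions ∈↓L.
'ibii': run [24, 17, 10, 4, 3] end={s16,s24,s6} rej; 4/4 del acc.
'bbibi': |S_i|=[24, 19, 15, 9, 7, 3] end={s16,s24,s6} ∉↓L; 5/5 del acc.
6 minimals (antichain).


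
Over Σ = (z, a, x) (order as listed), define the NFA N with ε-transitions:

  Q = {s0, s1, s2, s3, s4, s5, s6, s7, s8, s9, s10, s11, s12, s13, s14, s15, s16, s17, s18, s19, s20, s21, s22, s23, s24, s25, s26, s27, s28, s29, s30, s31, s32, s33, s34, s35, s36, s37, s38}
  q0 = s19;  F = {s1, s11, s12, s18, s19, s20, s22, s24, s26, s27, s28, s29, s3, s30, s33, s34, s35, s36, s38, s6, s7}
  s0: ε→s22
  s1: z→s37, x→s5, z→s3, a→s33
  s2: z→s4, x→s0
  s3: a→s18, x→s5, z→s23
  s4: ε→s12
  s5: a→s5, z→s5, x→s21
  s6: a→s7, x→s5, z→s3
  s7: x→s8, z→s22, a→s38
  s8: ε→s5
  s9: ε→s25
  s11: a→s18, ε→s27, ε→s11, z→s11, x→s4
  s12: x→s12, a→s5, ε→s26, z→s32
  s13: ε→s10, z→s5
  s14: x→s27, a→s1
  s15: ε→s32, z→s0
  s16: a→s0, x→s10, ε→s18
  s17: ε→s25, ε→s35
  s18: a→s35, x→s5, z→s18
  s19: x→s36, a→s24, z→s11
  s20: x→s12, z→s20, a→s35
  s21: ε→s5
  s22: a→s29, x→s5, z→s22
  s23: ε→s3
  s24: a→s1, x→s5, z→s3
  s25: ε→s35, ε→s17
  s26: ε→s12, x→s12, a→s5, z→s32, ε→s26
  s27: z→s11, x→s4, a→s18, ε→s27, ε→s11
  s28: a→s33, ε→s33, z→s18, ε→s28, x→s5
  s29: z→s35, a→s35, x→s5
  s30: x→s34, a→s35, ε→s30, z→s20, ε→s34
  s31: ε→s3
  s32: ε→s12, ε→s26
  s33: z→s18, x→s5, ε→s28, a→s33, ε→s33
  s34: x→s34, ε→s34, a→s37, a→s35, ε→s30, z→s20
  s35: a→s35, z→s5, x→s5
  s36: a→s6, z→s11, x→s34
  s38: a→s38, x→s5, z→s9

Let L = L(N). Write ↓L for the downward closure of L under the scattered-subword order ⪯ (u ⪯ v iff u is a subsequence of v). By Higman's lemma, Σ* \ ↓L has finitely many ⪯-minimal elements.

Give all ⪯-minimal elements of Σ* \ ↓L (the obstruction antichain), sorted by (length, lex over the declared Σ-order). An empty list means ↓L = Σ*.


Antichain: [ax, zxa, zaaz, xxaz, aaazaz, xaaazz].

|Q|=39, |F|=21, |δ|=107 (31 ε).
min D↑ (18 st, q0=0, F={8}): 0:z→1,a→2,x→3 1:z→1,a→4,x→5 2:z→6,a→7,x→8 3:z→1,a→9,x→10 4:z→4,a→11,x→8 5:z→5,a→8,x→5 6:z→6,a→4,x→8 7:z→6,a→12,x→8 8:z→8,a→8,x→8 9:z→6,a→13,x→8 10:z→14,a→11,x→10 11:z→8,a→11,x→8 12:z→4,a→12,x→8 13:z→15,a→16,x→8 14:z→14,a→11,x→5 15:z→15,a→17,x→8 16:z→11,a→16,x→8 17:z→11,a→11,x→8.
'ax': run [31, 20, 3] end={s21,s5,s8} — reject; 2/2 deletions ∈↓L.
'zxa': N↓-sim [31, 19, 6, 2] end={s21,s5} ∉↓L; 3/3 deletions ∈↓L.
'zaaz': N↓-sim [31, 19, 5, 3, 2] end={s21,s5} — reject; 4/4 del acc.
'xxaz': run [31, 26, 12, 4, 2] end={s21,s5} rej; 4/4 single-dels accept.
'aaazaz': |S_i|=[31, 20, 18, 11, 7, 3, 2] end={s21,s5} — reject; 6/6 deletions ∈↓L.
'xaaazz': N↓-sim [31, 26, 16, 12, 8, 6, 2] end={s21,s5} rej; 6/6 single-dels accept.
6 obstructions.


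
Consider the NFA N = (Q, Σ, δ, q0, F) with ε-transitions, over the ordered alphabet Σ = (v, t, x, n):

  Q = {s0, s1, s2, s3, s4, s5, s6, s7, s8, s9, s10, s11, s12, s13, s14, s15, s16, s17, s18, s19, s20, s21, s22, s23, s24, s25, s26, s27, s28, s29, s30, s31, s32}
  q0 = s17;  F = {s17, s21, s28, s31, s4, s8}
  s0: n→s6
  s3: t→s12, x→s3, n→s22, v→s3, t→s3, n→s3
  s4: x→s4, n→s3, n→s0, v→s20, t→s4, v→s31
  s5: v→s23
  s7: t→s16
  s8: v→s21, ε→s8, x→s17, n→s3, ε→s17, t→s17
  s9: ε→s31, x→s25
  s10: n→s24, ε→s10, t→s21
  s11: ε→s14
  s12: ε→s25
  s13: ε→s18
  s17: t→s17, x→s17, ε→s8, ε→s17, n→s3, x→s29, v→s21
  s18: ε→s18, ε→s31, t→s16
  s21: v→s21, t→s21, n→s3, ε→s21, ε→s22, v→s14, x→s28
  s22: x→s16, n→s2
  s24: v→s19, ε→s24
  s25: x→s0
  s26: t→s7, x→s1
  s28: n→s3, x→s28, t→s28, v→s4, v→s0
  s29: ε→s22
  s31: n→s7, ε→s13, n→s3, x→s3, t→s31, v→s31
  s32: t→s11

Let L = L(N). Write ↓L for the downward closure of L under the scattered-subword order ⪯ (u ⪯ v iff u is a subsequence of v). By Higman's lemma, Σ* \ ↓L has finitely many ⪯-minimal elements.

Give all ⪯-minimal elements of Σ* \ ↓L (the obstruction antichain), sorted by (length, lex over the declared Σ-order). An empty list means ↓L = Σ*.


|Q|=33, |F|=6, |δ|=66 (16 ε).
min D↑ (6 st, q0=0, F={2}): 0:v→1,t→0,x→0,n→2 1:v→1,t→1,x→3,n→2 2:v→2,t→2,x→2,n→2 3:v→4,t→3,x→3,n→2 4:v→5,t→4,x→4,n→2 5:v→5,t→5,x→2,n→2.
'n': run [20, 9] end={s0,s12,s16,s2,s22,s25,s3,s6,s7} rej; 1/1 deletions ∈↓L.
'vxvvx': N↓-sim [20, 17, 15, 14, 13, 8] end={s0,s12,s16,s2,s22,s25,s3,s6} rej; 5/5 single-dels accept.
2 words, ⪯-incomp.

min(Σ*\↓L) = [n, vxvvx].


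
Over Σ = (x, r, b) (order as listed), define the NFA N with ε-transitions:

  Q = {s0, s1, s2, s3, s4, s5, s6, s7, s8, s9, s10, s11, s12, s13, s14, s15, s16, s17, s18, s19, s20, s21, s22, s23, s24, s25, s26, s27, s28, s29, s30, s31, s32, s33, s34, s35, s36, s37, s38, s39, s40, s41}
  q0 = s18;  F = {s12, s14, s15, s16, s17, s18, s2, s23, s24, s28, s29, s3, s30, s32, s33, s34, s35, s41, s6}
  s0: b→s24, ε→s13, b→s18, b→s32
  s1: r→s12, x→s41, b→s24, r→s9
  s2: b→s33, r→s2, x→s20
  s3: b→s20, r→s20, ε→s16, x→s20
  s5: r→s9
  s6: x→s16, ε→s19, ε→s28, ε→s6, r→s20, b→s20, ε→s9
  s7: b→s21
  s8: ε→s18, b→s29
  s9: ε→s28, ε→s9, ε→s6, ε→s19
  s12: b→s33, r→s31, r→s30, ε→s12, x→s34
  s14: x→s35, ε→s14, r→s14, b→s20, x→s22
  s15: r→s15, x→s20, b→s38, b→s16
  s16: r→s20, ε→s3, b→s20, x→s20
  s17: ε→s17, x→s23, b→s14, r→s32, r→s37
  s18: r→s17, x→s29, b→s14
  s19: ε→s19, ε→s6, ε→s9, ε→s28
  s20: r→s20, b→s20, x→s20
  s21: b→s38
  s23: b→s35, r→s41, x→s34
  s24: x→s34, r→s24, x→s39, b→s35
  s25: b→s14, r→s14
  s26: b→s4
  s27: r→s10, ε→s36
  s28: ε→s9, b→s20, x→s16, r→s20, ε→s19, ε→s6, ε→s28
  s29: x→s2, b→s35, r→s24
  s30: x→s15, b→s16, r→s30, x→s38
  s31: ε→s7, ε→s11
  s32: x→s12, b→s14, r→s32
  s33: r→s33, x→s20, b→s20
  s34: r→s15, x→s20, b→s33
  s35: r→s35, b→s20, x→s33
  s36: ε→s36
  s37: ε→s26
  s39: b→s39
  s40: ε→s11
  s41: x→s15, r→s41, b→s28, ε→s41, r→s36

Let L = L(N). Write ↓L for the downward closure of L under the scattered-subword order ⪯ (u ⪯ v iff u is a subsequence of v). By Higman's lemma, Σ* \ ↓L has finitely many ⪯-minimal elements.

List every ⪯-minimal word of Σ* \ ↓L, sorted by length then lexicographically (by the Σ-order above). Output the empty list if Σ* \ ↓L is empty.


|Q|=42, |F|=19, |δ|=113 (30 ε).
min D↑ (18 st, q0=0, F={9}): 0:x→1,r→2,b→3 1:x→4,r→5,b→6 2:x→7,r→8,b→3 3:x→6,r→3,b→9 4:x→9,r→4,b→10 5:x→11,r→5,b→6 6:x→10,r→6,b→9 7:x→11,r→12,b→6 8:x→13,r→8,b→3 9:x→9,r→9,b→9 10:x→9,r→10,b→9 11:x→9,r→14,b→10 12:x→14,r→12,b→15 13:x→11,r→16,b→10 14:x→9,r→14,b→17 15:x→17,r→9,b→9 16:x→14,r→16,b→17 17:x→9,r→9,b→9 [Hopcroft].
'bb': N↓-sim [33, 15, 3] end={s20,s38,s39} ∉↓L; 2/2 single-dels accept.
'xxx': run [33, 26, 9, 1] end={s20} rej; 3/3 single-dels accept.
'rxrbr': N↓-sim [33, 31, 23, 18, 9, 1] end={s20} ∉↓L; 5/5 deletions ∈↓L.
'rrxbx': |S_i|=[33, 31, 29, 16, 7, 1] end={s20} ∉↓L; 5/5 deletions ∈↓L.
4 words, ⪯-incomp.

Antichain: [bb, xxx, rxrbr, rrxbx].


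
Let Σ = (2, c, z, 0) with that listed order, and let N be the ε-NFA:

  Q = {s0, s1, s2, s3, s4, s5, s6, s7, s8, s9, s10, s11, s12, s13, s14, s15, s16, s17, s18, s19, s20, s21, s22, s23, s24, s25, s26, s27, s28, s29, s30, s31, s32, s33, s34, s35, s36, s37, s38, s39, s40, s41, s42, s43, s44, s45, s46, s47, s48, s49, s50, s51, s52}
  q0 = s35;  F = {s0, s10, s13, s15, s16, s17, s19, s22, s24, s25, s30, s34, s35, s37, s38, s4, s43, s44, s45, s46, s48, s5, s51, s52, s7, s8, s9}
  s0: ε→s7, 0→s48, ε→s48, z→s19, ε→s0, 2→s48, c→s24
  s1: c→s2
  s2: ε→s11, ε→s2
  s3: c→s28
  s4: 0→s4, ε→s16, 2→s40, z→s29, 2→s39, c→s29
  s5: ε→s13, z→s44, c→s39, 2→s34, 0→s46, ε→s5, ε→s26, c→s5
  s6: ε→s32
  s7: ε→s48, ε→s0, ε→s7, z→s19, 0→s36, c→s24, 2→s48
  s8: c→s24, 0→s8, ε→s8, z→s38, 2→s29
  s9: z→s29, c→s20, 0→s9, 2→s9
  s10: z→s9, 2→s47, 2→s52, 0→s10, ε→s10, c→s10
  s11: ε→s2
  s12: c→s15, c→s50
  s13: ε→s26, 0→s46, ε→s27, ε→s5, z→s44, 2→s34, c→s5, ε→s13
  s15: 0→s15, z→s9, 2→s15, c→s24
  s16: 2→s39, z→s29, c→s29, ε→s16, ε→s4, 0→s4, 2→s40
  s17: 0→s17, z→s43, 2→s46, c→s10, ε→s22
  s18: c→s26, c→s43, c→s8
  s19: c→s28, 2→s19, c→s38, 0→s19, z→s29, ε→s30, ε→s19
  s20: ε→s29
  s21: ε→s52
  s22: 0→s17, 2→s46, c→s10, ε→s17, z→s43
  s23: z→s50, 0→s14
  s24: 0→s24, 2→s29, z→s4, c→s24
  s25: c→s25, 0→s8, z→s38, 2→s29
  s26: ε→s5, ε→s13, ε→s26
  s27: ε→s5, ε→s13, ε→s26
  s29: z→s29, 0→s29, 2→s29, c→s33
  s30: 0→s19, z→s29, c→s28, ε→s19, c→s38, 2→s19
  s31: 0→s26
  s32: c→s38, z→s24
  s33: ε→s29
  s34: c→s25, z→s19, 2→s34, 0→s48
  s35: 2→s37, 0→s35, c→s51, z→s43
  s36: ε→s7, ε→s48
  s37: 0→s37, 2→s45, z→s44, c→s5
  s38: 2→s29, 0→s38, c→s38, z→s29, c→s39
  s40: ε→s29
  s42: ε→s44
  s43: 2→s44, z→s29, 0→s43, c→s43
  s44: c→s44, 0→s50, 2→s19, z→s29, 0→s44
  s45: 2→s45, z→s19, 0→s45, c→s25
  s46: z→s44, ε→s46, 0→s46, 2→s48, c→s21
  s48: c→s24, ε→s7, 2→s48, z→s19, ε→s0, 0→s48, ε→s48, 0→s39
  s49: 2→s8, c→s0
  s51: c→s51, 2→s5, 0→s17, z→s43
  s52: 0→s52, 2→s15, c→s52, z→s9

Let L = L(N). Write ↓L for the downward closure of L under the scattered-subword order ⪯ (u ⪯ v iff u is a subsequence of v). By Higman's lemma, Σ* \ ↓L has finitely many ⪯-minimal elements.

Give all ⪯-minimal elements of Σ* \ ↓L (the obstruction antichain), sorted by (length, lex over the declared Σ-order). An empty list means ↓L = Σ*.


|Q|=53, |F|=27, |δ|=179 (44 ε).
min D↑ (22 st, q0=0, F={8}): 0:2→1,c→2,z→3,0→0 1:2→4,c→5,z→6,0→1 2:2→5,c→2,z→3,0→7 3:2→6,c→3,z→8,0→3 4:2→4,c→9,z→10,0→4 5:2→11,c→5,z→6,0→12 6:2→10,c→6,z→8,0→6 7:2→12,c→13,z→3,0→7 8:2→8,c→8,z→8,0→8 9:2→8,c→9,z→14,0→15 10:2→10,c→14,z→8,0→10 11:2→11,c→9,z→10,0→16 12:2→16,c→17,z→6,0→12 13:2→17,c→13,z→18,0→13 14:2→8,c→14,z→8,0→14 15:2→8,c→19,z→14,0→15 16:2→16,c→19,z→10,0→16 17:2→20,c→17,z→18,0→17 18:2→18,c→8,z→8,0→18 19:2→8,c→19,z→21,0→19 20:2→20,c→19,z→18,0→20 21:2→8,c→8,z→8,0→21 (ε-aug+det+¬).
'zz': N↓-sim [39, 15, 2] end={s29,s33} — reject; 2/2 deletions ∈↓L.
'22c2': run [39, 33, 22, 12, 4] end={s29,s33,s39,s40} ∉↓L; 4/4 deletions ∈↓L.
'c0czc': N↓-sim [39, 36, 29, 21, 8, 3] end={s20,s29,s33} rej; 5/5 del acc.
3 minimals (antichain).

Antichain: [zz, 22c2, c0czc].


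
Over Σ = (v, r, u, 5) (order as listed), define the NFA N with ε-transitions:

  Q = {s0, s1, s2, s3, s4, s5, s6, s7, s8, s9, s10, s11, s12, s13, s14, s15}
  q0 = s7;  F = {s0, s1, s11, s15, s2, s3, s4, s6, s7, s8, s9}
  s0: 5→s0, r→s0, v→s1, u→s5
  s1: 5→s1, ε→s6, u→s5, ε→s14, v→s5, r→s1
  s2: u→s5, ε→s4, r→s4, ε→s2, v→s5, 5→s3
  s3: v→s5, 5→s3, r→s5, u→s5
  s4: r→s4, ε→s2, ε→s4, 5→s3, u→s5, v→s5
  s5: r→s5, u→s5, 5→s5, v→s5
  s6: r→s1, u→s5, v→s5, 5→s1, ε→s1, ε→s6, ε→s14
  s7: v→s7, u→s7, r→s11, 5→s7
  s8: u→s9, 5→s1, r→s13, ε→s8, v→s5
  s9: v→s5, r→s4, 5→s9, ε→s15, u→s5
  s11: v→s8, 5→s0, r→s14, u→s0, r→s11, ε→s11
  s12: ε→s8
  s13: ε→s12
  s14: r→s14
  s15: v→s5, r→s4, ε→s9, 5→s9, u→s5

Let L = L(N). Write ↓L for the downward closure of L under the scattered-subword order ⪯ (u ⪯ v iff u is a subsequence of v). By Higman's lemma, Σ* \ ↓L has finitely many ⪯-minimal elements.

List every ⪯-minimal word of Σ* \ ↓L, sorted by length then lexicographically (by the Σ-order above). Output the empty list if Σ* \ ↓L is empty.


A = [rvv, ruu, r5u, rvur5r].

|Q|=16, |F|=11, |δ|=65 (15 ε).
min D↑ (9 st, q0=0, F={4}): 0:v→0,r→1,u→0,5→0 1:v→2,r→1,u→3,5→3 2:v→4,r→2,u→5,5→6 3:v→6,r→3,u→4,5→3 4:v→4,r→4,u→4,5→4 5:v→4,r→7,u→4,5→5 6:v→4,r→6,u→4,5→6 7:v→4,r→7,u→4,5→8 8:v→4,r→4,u→4,5→8 [Hopcroft].
'rvv': run [15, 14, 12, 1] end={s5} rej; 3/3 single-dels accept.
'ruu': N↓-sim [15, 14, 10, 1] end={s5} ∉↓L; 3/3 single-dels accept.
'r5u': |S_i|=[15, 14, 10, 1] end={s5} rej; 3/3 del acc.
'rvur5r': N↓-sim [15, 14, 12, 6, 4, 2, 1] end={s5} — reject; 6/6 del acc.
4 minimals (antichain).


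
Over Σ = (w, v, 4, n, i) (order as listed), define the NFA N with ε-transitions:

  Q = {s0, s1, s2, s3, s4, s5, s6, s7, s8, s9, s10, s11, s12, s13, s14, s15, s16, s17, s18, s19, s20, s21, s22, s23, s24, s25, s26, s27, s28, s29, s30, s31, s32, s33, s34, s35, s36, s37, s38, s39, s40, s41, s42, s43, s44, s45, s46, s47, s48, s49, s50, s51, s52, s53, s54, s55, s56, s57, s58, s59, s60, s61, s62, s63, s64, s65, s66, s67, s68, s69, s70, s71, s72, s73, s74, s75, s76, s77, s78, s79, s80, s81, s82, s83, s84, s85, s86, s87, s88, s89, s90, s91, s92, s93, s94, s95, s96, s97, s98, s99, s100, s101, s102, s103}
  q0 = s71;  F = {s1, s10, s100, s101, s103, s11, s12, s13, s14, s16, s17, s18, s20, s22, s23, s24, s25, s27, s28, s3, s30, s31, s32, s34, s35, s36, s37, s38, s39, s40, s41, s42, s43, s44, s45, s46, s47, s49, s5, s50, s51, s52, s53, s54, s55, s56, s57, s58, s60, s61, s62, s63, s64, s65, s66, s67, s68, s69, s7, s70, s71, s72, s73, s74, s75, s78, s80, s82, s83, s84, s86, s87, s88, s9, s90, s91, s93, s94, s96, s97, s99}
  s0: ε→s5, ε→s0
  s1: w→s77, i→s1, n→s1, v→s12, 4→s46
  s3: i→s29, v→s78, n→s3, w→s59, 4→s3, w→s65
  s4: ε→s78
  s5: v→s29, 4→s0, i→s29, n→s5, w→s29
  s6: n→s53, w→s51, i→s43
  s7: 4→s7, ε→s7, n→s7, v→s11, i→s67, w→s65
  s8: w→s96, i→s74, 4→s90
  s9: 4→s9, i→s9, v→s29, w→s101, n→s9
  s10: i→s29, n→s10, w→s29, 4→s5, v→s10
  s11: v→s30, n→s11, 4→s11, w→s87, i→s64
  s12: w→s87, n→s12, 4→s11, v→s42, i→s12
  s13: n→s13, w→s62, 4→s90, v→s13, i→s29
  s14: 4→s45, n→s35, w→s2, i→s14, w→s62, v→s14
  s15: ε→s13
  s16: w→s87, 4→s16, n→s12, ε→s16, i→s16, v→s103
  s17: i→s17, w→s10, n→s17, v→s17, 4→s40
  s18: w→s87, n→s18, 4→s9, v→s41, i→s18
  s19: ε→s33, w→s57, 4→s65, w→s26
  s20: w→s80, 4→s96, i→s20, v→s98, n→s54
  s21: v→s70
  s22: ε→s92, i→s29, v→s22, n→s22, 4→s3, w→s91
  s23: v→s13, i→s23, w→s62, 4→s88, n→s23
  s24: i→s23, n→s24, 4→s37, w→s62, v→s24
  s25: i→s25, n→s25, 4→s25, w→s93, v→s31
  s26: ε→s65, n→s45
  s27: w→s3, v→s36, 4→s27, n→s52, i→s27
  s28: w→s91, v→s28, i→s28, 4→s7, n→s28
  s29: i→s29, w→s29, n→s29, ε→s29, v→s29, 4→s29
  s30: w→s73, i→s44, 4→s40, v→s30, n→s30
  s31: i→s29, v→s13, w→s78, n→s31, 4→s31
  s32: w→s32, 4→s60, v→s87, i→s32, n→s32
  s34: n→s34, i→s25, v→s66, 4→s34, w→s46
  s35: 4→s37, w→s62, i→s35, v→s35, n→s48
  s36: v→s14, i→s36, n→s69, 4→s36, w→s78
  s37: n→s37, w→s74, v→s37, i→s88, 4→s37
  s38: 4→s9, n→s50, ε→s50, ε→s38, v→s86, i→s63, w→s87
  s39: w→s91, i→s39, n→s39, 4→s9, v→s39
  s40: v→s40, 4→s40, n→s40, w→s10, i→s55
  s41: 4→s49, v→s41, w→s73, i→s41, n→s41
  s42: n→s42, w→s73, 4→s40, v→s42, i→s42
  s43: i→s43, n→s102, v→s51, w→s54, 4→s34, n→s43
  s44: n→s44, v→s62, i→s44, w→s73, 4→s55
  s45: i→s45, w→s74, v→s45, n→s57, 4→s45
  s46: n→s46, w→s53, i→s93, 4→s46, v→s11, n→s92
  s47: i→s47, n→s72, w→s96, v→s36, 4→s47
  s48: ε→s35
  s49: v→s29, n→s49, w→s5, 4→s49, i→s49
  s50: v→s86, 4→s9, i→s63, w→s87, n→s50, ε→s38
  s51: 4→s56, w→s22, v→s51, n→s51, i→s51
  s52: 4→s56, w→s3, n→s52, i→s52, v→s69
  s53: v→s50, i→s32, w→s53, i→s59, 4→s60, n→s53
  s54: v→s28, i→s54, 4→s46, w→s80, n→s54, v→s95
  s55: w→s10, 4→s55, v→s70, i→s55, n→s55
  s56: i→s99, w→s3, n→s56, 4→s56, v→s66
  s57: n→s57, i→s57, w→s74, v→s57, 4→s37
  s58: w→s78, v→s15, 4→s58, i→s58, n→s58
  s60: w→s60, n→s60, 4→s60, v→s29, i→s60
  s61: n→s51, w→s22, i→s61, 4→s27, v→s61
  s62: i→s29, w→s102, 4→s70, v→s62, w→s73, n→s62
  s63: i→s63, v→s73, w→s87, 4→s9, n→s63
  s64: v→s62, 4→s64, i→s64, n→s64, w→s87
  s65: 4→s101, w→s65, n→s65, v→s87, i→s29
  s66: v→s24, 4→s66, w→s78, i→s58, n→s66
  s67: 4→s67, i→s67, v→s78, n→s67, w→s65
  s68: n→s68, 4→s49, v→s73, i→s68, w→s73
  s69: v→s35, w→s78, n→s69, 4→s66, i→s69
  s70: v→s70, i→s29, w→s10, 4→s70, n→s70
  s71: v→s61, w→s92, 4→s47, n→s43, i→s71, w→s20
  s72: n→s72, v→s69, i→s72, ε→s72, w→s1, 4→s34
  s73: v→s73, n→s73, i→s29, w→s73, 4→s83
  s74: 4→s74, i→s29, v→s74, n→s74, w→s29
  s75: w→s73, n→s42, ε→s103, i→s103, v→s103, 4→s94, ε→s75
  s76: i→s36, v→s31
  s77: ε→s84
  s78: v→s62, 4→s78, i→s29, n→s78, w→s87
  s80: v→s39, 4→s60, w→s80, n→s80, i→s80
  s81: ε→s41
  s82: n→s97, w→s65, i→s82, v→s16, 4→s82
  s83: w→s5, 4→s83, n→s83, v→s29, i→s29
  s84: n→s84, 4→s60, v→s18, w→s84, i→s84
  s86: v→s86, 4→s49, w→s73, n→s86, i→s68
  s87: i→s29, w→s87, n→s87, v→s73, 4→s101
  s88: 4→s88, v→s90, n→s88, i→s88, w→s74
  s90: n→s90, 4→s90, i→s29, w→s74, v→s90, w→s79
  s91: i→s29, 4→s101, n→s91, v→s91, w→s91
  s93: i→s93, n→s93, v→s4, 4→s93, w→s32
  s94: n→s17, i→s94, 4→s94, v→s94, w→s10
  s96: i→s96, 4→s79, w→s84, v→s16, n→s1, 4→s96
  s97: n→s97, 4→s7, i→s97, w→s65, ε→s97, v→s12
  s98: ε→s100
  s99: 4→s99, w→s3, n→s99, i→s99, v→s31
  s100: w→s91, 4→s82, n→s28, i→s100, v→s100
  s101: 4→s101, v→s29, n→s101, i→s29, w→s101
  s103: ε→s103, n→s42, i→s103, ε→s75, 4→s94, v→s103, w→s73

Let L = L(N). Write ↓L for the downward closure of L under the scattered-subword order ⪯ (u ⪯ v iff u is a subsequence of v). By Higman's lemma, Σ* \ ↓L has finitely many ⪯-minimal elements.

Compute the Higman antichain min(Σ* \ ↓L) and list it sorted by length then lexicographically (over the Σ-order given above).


Antichain: [vwi, ww4v, n4ivi, 4vv4ww].

|Q|=104, |F|=81, |δ|=456 (23 ε).
min D↑ (80 st, q0=0, F={25}): 0:w→1,v→2,4→3,n→4,i→0 1:w→5,v→6,4→7,n→8,i→1 2:w→9,v→2,4→10,n→11,i→2 3:w→7,v→12,4→3,n→13,i→3 4:w→8,v→11,4→14,n→4,i→4 5:w→5,v→15,4→16,n→5,i→5 6:w→17,v→6,4→18,n→19,i→6 7:w→20,v→21,4→7,n→22,i→7 8:w→5,v→19,4→23,n→8,i→8 9:w→17,v→9,4→24,n→9,i→25 10:w→24,v→12,4→10,n→26,i→10 11:w→9,v→11,4→27,n→11,i→11 12:w→28,v→29,4→12,n→30,i→12 13:w→22,v→30,4→14,n→13,i→13 14:w→23,v→31,4→14,n→14,i→32 15:w→17,v→15,4→33,n→15,i→15 16:w→16,v→25,4→16,n→16,i→16 17:w→17,v→17,4→34,n→17,i→25 18:w→35,v→21,4→18,n→36,i→18 19:w→17,v→19,4→37,n→19,i→19 20:w→20,v→38,4→16,n→20,i→20 21:w→39,v→40,4→21,n→41,i→21 22:w→20,v→41,4→23,n→22,i→22 23:w→42,v→43,4→23,n→23,i→44 24:w→35,v→28,4→24,n→24,i→25 25:w→25,v→25,4→25,n→25,i→25 26:w→24,v→30,4→27,n→26,i→26 27:w→24,v→31,4→27,n→27,i→45 28:w→39,v→46,4→28,n→28,i→25 29:w→46,v→29,4→47,n→48,i→29 30:w→28,v→48,4→31,n→30,i→30 31:w→28,v→49,4→31,n→31,i→50 32:w→44,v→51,4→32,n→32,i→32 33:w→34,v→25,4→33,n→33,i→33 34:w→34,v→25,4→34,n→34,i→25 35:w→35,v→39,4→34,n→35,i→25 36:w→35,v→41,4→37,n→36,i→36 37:w→35,v→43,4→37,n→37,i→52 38:w→39,v→53,4→33,n→38,i→38 39:w→39,v→54,4→34,n→39,i→25 40:w→54,v→40,4→55,n→56,i→40 41:w→39,v→56,4→43,n→41,i→41 42:w→42,v→57,4→16,n→42,i→58 43:w→39,v→59,4→43,n→43,i→60 44:w→58,v→28,4→44,n→44,i→44 45:w→24,v→51,4→45,n→45,i→45 46:w→54,v→46,4→61,n→46,i→25 47:w→62,v→47,4→47,n→63,i→47 48:w→46,v→48,4→64,n→48,i→48 49:w→46,v→49,4→64,n→49,i→65 50:w→28,v→66,4→50,n→50,i→50 51:w→28,v→66,4→51,n→51,i→25 52:w→35,v→28,4→52,n→52,i→52 53:w→54,v→53,4→67,n→53,i→53 54:w→54,v→54,4→68,n→54,i→25 55:w→69,v→55,4→55,n→70,i→55 56:w→54,v→56,4→71,n→56,i→56 57:w→39,v→72,4→33,n→57,i→73 58:w→58,v→39,4→16,n→58,i→58 59:w→54,v→59,4→71,n→59,i→74 60:w→39,v→46,4→60,n→60,i→60 61:w→69,v→61,4→61,n→61,i→25 62:w→25,v→62,4→62,n→62,i→25 63:w→62,v→63,4→64,n→63,i→63 64:w→62,v→64,4→64,n→64,i→75 65:w→46,v→66,4→75,n→65,i→65 66:w→46,v→66,4→76,n→66,i→25 67:w→77,v→25,4→67,n→67,i→67 68:w→77,v→25,4→68,n→68,i→25 69:w→25,v→69,4→77,n→69,i→25 70:w→69,v→70,4→71,n→70,i→70 71:w→69,v→71,4→71,n→71,i→78 72:w→54,v→72,4→67,n→72,i→79 73:w→39,v→54,4→33,n→73,i→73 74:w→54,v→46,4→78,n→74,i→74 75:w→62,v→76,4→75,n→75,i→75 76:w→62,v→76,4→76,n→76,i→25 77:w→25,v→25,4→77,n→77,i→25 78:w→69,v→61,4→78,n→78,i→78 79:w→54,v→54,4→67,n→79,i→79 [Hopcroft].
'vwi': N↓-sim [94, 76, 21, 1] end={s29} rej; 3/3 single-dels accept.
'ww4v': |S_i|=[94, 65, 28, 8, 1] end={s29} rej; 4/4 deletions ∈↓L.
'n4ivi': run [94, 77, 53, 38, 19, 1] end={s29} rej; 5/5 del acc.
'4vv4ww': N↓-sim [94, 80, 55, 37, 18, 6, 1] end={s29} — reject; 6/6 deletions ∈↓L.
4 obstructions.


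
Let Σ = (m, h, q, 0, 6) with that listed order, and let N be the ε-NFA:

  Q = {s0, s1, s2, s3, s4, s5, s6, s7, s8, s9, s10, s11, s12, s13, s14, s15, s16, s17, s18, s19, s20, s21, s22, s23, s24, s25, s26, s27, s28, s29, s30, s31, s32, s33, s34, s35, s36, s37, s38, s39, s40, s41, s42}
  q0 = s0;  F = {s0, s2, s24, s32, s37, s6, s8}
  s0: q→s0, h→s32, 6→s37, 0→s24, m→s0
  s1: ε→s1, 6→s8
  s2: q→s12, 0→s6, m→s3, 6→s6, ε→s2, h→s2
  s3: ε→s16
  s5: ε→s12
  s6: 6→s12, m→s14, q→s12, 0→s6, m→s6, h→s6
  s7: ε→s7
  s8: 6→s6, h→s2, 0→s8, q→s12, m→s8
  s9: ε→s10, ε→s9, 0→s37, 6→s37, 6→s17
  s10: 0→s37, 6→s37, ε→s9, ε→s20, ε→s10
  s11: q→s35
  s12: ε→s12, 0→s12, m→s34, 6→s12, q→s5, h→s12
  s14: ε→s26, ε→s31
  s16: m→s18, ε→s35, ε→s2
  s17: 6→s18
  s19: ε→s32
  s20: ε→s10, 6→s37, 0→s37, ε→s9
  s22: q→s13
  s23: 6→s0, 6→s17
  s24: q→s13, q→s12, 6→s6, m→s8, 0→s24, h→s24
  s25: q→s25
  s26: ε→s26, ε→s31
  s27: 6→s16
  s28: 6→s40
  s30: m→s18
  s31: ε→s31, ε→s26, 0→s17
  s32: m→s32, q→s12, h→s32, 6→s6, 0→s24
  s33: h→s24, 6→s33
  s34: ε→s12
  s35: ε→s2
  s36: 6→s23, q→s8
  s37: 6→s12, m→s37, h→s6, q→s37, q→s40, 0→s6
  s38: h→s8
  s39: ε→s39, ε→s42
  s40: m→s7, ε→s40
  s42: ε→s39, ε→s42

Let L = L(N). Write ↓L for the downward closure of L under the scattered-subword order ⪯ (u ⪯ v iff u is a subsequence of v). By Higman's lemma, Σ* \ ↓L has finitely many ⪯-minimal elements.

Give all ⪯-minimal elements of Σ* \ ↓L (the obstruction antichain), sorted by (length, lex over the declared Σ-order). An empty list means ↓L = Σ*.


|Q|=43, |F|=7, |δ|=97 (29 ε).
min D↑ (8 st, q0=0, F={4}): 0:m→0,h→1,q→0,0→2,6→3 1:m→1,h→1,q→4,0→2,6→5 2:m→6,h→2,q→4,0→2,6→5 3:m→3,h→5,q→3,0→5,6→4 4:m→4,h→4,q→4,0→4,6→4 5:m→5,h→5,q→4,0→5,6→4 6:m→6,h→7,q→4,0→6,6→5 7:m→7,h→7,q→4,0→5,6→5 (ε-aug+det+¬).
'hq': run [21, 17, 4] end={s12,s13,s34,s5} ∉↓L; 2/2 del acc.
'0q': run [21, 16, 4] end={s12,s13,s34,s5} ∉↓L; 2/2 single-dels accept.
'66': N↓-sim [21, 12, 4] end={s12,s18,s34,s5} — reject; 2/2 deletions ∈↓L.
'0mh06': |S_i|=[21, 16, 14, 13, 9, 4] end={s12,s18,s34,s5} rej; 5/5 del acc.
4 obstructions.

Antichain: [hq, 0q, 66, 0mh06].


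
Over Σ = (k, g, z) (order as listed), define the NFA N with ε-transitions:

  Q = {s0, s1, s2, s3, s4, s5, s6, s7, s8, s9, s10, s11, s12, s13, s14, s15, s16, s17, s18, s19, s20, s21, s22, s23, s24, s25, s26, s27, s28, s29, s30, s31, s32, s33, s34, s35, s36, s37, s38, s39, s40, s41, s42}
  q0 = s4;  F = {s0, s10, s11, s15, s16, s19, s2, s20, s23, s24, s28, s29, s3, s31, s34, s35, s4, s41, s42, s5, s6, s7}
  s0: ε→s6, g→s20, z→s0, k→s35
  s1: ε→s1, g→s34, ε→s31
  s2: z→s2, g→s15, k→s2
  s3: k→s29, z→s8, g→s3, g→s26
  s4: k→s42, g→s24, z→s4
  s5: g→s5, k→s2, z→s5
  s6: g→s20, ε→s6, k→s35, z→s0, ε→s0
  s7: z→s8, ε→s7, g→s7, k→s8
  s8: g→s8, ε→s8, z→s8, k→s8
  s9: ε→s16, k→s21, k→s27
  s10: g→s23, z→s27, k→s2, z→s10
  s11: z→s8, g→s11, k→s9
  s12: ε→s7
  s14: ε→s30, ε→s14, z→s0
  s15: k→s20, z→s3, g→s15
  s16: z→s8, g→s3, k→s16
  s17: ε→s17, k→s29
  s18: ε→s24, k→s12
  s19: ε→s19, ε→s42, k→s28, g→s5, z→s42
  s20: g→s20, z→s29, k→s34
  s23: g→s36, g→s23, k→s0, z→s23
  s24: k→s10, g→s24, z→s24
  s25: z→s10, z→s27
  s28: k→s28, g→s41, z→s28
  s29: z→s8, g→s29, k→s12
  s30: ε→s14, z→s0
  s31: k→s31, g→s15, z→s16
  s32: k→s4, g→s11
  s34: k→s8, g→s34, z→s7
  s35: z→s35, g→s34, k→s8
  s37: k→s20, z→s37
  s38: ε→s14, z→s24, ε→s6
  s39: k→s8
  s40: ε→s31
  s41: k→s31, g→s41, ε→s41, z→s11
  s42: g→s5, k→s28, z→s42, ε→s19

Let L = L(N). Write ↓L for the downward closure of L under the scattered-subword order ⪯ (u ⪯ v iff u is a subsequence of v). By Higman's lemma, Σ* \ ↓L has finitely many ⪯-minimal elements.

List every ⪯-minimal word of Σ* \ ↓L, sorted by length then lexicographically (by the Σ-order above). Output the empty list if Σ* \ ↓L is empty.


Antichain: [kkgzz, gkgkkk].

|Q|=43, |F|=22, |δ|=108 (21 ε).
min D↑ (21 st, q0=0, F={14}): 0:k→1,g→2,z→0 1:k→3,g→4,z→1 2:k→5,g→2,z→2 3:k→3,g→6,z→3 4:k→7,g→4,z→4 5:k→7,g→8,z→5 6:k→9,g→6,z→10 7:k→7,g→11,z→7 8:k→12,g→8,z→8 9:k→9,g→11,z→13 10:k→13,g→10,z→14 11:k→15,g→11,z→16 12:k→17,g→15,z→12 13:k→13,g→16,z→14 14:k→14,g→14,z→14 15:k→18,g→15,z→19 16:k→19,g→16,z→14 17:k→14,g→18,z→17 18:k→14,g→18,z→20 19:k→20,g→19,z→14 20:k→14,g→20,z→14 [Hopcroft].
'kkgzz': |S_i|=[29, 27, 21, 16, 11, 1] end={s8} — reject; 5/5 del acc.
'gkgkkk': N↓-sim [29, 25, 21, 14, 9, 5, 1] end={s8} ∉↓L; 6/6 del acc.
2 words, ⪯-incomp.


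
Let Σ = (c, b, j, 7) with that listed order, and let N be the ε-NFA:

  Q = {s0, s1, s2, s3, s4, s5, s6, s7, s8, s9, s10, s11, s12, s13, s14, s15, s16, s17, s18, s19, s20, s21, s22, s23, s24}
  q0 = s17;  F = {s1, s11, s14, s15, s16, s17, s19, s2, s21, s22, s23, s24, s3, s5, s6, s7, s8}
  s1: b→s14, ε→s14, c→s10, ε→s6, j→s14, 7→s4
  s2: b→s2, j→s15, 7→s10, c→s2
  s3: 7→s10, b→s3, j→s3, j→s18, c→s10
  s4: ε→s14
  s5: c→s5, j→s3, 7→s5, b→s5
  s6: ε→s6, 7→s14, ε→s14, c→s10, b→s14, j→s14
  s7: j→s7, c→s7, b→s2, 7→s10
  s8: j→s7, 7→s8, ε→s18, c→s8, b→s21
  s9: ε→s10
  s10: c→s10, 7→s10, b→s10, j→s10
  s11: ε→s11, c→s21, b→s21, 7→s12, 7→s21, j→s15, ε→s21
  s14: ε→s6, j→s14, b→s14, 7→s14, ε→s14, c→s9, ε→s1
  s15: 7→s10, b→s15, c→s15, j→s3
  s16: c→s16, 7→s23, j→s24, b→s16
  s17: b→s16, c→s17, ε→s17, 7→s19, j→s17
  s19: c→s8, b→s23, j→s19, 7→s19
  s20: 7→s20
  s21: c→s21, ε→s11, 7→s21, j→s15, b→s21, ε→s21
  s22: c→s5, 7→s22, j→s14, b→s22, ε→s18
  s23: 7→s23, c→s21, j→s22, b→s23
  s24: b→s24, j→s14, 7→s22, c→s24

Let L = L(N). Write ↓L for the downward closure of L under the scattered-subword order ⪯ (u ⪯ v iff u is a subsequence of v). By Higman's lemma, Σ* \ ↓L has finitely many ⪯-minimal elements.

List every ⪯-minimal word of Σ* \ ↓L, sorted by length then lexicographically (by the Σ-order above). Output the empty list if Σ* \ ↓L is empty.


|Q|=25, |F|=17, |δ|=91 (16 ε).
min D↑ (15 st, q0=0, F={10}): 0:c→0,b→1,j→0,7→2 1:c→1,b→1,j→3,7→4 2:c→5,b→4,j→2,7→2 3:c→3,b→3,j→6,7→7 4:c→8,b→4,j→7,7→4 5:c→5,b→8,j→9,7→5 6:c→10,b→6,j→6,7→6 7:c→11,b→7,j→6,7→7 8:c→8,b→8,j→12,7→8 9:c→9,b→13,j→9,7→10 10:c→10,b→10,j→10,7→10 11:c→11,b→11,j→14,7→11 12:c→12,b→12,j→14,7→10 13:c→13,b→13,j→12,7→10 14:c→10,b→14,j→14,7→10.
'bjjc': N↓-sim [22, 18, 12, 8, 2] end={s10,s9} — reject; 4/4 del acc.
'7cj7': |S_i|=[22, 19, 12, 6, 1] end={s10} — reject; 4/4 del acc.
2 words, ⪯-incomp.

min(Σ*\↓L) = [bjjc, 7cj7].


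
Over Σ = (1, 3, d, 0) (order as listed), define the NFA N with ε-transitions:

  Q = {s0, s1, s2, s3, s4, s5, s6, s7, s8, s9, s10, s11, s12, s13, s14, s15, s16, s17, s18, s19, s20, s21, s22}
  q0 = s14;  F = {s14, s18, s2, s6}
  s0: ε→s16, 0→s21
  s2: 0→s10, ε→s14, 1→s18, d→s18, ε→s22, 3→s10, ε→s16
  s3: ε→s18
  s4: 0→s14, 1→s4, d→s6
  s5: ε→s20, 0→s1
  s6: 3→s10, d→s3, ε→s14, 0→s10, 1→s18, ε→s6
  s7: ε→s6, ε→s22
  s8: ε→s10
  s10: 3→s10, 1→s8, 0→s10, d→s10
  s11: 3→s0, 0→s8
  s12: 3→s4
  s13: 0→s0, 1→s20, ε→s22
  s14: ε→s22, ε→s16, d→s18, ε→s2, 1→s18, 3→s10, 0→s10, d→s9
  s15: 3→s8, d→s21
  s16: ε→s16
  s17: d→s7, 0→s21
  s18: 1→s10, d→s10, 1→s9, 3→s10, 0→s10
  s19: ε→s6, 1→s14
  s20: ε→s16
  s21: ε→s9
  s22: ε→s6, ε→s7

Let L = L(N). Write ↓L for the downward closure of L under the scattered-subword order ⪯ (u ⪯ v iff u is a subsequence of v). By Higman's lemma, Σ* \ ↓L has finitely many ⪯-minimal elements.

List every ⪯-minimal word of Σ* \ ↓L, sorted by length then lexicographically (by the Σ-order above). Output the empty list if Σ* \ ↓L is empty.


Antichain: [3, 0, 11, 1d, d1, dd].

|Q|=23, |F|=4, |δ|=58 (21 ε).
min D↑ (3 st, q0=0, F={2}): 0:1→1,3→2,d→1,0→2 1:1→2,3→2,d→2,0→2 2:1→2,3→2,d→2,0→2 [Hopcroft].
'3': run [11, 2] end={s10,s8} rej; 1/1 single-dels accept.
'0': N↓-sim [11, 2] end={s10,s8} — reject; 1/1 del acc.
'11': N↓-sim [11, 4, 3] end={s10,s8,s9} rej; 2/2 deletions ∈↓L.
'1d': N↓-sim [11, 4, 2] end={s10,s8} — reject; 2/2 deletions ∈↓L.
'd1': |S_i|=[11, 5, 3] end={s10,s8,s9} ∉↓L; 2/2 deletions ∈↓L.
'dd': |S_i|=[11, 5, 2] end={s10,s8} ∉↓L; 2/2 single-dels accept.
6 words, ⪯-incomp.


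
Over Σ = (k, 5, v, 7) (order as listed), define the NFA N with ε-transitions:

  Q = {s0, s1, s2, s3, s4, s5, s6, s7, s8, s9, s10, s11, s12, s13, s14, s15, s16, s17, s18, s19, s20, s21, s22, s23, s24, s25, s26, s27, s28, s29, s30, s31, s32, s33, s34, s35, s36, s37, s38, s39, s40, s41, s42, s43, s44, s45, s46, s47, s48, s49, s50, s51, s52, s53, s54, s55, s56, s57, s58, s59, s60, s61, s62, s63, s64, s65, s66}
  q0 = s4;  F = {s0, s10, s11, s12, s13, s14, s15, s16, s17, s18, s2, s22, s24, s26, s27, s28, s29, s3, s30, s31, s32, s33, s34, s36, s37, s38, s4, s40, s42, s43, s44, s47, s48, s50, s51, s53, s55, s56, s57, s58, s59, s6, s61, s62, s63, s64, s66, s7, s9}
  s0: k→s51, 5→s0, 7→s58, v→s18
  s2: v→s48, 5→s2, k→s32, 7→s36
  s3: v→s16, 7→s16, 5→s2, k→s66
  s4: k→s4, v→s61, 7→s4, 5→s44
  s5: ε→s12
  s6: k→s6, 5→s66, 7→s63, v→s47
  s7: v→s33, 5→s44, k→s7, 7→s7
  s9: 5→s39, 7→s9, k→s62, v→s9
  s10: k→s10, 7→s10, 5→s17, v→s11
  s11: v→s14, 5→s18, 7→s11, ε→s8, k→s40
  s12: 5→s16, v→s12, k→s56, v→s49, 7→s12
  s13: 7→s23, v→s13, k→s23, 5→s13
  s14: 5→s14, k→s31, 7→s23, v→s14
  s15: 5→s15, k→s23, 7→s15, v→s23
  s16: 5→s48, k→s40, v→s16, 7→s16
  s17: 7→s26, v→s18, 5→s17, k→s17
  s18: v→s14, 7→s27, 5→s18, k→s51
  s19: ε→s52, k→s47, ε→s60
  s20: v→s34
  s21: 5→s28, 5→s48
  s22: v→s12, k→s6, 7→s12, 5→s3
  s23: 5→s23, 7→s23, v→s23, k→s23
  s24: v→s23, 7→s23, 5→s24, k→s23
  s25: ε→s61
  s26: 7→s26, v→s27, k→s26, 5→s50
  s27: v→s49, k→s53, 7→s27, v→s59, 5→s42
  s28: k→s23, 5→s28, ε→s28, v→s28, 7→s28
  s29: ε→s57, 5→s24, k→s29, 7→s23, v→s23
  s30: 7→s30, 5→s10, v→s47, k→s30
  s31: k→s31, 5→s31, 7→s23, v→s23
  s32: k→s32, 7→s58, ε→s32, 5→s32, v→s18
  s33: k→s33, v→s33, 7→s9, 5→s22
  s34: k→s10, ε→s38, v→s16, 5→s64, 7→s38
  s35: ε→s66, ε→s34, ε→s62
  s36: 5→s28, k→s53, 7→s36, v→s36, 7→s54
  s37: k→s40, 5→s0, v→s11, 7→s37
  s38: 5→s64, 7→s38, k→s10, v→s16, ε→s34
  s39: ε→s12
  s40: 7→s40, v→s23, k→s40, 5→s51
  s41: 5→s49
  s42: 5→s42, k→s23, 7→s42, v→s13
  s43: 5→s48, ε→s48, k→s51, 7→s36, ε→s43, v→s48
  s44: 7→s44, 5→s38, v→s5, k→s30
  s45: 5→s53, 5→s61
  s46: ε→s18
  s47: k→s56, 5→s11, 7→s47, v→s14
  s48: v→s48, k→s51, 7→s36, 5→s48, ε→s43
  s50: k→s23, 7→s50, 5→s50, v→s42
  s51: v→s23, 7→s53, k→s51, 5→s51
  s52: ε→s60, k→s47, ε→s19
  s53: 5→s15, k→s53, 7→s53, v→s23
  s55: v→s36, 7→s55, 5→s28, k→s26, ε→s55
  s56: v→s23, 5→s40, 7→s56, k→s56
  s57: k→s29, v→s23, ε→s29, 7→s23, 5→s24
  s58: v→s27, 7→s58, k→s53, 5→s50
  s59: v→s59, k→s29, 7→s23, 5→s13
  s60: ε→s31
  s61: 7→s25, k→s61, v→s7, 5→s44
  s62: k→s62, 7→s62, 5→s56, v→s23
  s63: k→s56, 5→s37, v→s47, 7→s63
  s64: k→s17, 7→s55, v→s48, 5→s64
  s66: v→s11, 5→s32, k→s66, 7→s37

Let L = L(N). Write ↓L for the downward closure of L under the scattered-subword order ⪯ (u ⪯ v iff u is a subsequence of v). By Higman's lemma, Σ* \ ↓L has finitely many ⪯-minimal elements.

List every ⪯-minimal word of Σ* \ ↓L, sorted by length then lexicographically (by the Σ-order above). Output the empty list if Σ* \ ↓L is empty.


Antichain: [5vkv, 5kvv7, 55575k, vvv7kv].

|Q|=67, |F|=49, |δ|=234 (23 ε).
min D↑ (47 st, q0=0, F={19}): 0:k→0,5→1,v→2,7→0 1:k→3,5→4,v→5,7→1 2:k→2,5→1,v→6,7→2 3:k→3,5→7,v→8,7→3 4:k→7,5→9,v→10,7→4 5:k→11,5→10,v→5,7→5 6:k→6,5→1,v→12,7→6 7:k→7,5→13,v→14,7→7 8:k→11,5→14,v→15,7→8 9:k→13,5→9,v→16,7→17 10:k→18,5→16,v→10,7→10 11:k→11,5→18,v→19,7→11 12:k→12,5→20,v→12,7→21 13:k→13,5→13,v→22,7→23 14:k→18,5→22,v→15,7→14 15:k→24,5→15,v→15,7→19 16:k→25,5→16,v→16,7→26 17:k→23,5→27,v→26,7→17 18:k→18,5→25,v→19,7→18 19:k→19,5→19,v→19,7→19 20:k→28,5→29,v→5,7→5 21:k→30,5→5,v→21,7→21 22:k→25,5→22,v→15,7→31 23:k→23,5→32,v→31,7→23 24:k→24,5→24,v→19,7→19 25:k→25,5→25,v→19,7→33 26:k→33,5→27,v→26,7→26 27:k→19,5→27,v→27,7→27 28:k→28,5→34,v→8,7→35 29:k→34,5→36,v→10,7→10 30:k→30,5→11,v→19,7→30 31:k→33,5→37,v→38,7→31 32:k→19,5→32,v→37,7→32 33:k→33,5→39,v→19,7→33 34:k→34,5→40,v→14,7→41 35:k→11,5→41,v→8,7→35 36:k→40,5→36,v→16,7→26 37:k→19,5→37,v→42,7→37 38:k→43,5→42,v→38,7→19 39:k→19,5→39,v→19,7→39 40:k→40,5→40,v→22,7→44 41:k→18,5→45,v→14,7→41 42:k→19,5→42,v→42,7→19 43:k→43,5→46,v→19,7→19 44:k→33,5→32,v→31,7→44 45:k→25,5→45,v→22,7→44 46:k→19,5→46,v→19,7→19.
'5vkv': run [56, 49, 28, 10, 1] end={s23} — reject; 4/4 deletions ∈↓L.
'5kvv7': N↓-sim [56, 49, 32, 20, 9, 1] end={s23} — reject; 5/5 del acc.
'55575k': |S_i|=[56, 49, 39, 29, 18, 7, 1] end={s23} rej; 6/6 deletions ∈↓L.
'vvv7kv': N↓-sim [56, 55, 53, 43, 35, 11, 1] end={s23} rej; 6/6 deletions ∈↓L.
4 obstructions.
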